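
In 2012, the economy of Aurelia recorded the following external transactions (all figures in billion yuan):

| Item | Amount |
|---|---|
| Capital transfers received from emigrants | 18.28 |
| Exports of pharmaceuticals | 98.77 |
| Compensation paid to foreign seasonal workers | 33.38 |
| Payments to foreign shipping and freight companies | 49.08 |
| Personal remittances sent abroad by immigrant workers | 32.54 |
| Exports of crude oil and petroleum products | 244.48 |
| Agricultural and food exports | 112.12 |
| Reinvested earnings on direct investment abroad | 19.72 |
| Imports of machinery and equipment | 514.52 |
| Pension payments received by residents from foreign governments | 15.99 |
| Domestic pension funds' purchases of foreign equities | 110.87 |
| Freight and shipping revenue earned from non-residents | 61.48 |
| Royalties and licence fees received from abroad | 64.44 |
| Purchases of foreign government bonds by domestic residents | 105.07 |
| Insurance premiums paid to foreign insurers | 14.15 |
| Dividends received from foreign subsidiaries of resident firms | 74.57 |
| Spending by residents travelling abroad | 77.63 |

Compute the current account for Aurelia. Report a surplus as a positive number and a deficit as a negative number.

-29.73

Goods: 112.12 + 244.48 + 98.77 - 514.52 = -59.15
Services: 61.48 - 77.63 - 49.08 + 64.44 - 14.15 = -14.94
Primary income: 74.57 - 33.38 + 19.72 = 60.91
Secondary income: 15.99 - 32.54 = -16.55
Current account = (-59.15) + (-14.94) + 60.91 + (-16.55) = -29.73
(Excluded from the current account — capital account: capital transfers received from emigrants 18.28; financial account: domestic pension funds' purchases of foreign equities 110.87, purchases of foreign government bonds by domestic residents 105.07.)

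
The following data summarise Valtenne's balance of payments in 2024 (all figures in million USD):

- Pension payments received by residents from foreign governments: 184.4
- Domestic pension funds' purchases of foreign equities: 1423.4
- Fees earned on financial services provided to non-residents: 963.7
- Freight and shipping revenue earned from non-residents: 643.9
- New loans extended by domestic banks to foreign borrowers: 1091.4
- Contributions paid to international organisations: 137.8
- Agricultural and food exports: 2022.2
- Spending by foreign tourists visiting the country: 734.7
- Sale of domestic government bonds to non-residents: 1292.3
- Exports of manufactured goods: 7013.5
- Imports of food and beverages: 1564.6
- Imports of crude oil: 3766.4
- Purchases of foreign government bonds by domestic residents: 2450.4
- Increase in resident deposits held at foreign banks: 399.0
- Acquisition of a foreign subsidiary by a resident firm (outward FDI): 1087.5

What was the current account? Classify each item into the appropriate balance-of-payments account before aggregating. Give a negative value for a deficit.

Goods: -3766.4 + 2022.2 - 1564.6 + 7013.5 = 3704.7
Services: 963.7 + 643.9 + 734.7 = 2342.3
Secondary income: 184.4 - 137.8 = 46.6
Current account = 3704.7 + 2342.3 + 46.6 = 6093.6
(Excluded from the current account — financial account: domestic pension funds' purchases of foreign equities 1423.4, new loans extended by domestic banks to foreign borrowers 1091.4, sale of domestic government bonds to non-residents 1292.3, purchases of foreign government bonds by domestic residents 2450.4, increase in resident deposits held at foreign banks 399.0, acquisition of a foreign subsidiary by a resident firm (outward FDI) 1087.5.)

6093.6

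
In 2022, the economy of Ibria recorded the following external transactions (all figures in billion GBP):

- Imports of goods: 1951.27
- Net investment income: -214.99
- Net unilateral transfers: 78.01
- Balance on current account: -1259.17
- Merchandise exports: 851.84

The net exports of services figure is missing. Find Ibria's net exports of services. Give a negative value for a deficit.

-22.76

Current account = goods balance + services balance + net primary income + net secondary income
Sum of the known components = -1236.41
Net exports of services = CA - (known components) = -1259.17 - (-1236.41) = -22.76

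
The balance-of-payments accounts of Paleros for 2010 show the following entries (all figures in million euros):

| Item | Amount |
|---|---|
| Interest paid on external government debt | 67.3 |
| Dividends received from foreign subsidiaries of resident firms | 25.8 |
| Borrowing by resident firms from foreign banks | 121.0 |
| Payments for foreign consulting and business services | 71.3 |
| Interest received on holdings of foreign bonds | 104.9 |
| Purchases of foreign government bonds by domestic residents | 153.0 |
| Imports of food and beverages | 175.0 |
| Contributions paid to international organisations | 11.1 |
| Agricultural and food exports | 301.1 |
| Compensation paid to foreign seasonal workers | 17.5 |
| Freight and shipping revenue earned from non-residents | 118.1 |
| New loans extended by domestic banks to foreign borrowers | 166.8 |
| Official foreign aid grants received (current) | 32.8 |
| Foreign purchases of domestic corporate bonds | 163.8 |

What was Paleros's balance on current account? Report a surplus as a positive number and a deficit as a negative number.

Goods: 301.1 - 175.0 = 126.1
Services: -71.3 + 118.1 = 46.8
Primary income: -67.3 + 25.8 + 104.9 - 17.5 = 45.9
Secondary income: -11.1 + 32.8 = 21.7
Current account = 126.1 + 46.8 + 45.9 + 21.7 = 240.5
(Excluded from the current account — financial account: borrowing by resident firms from foreign banks 121.0, purchases of foreign government bonds by domestic residents 153.0, new loans extended by domestic banks to foreign borrowers 166.8, foreign purchases of domestic corporate bonds 163.8.)

240.5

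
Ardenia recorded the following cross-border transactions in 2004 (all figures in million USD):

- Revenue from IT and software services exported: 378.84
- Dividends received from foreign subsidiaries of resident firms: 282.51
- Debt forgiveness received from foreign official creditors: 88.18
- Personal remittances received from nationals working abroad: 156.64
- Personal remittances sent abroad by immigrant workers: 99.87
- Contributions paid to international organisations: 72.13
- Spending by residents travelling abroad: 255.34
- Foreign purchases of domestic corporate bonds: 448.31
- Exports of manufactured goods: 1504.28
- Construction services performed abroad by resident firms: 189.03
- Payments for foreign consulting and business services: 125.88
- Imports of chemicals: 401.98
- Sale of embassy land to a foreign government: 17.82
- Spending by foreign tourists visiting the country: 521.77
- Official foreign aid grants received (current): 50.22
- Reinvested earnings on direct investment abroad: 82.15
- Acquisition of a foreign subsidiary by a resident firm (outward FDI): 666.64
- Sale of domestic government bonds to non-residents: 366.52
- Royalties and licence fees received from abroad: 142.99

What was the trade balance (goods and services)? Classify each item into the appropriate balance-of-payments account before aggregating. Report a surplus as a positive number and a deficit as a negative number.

Goods: -401.98 + 1504.28 = 1102.30
Services: 378.84 - 125.88 + 189.03 + 142.99 + 521.77 - 255.34 = 851.41
Trade balance = 1102.30 + 851.41 = 1953.71
(Excluded from the trade balance — primary income: dividends received from foreign subsidiaries of resident firms 282.51, reinvested earnings on direct investment abroad 82.15; capital account: debt forgiveness received from foreign official creditors 88.18, sale of embassy land to a foreign government 17.82; secondary income: personal remittances received from nationals working abroad 156.64, personal remittances sent abroad by immigrant workers 99.87, contributions paid to international organisations 72.13, official foreign aid grants received (current) 50.22; financial account: foreign purchases of domestic corporate bonds 448.31, acquisition of a foreign subsidiary by a resident firm (outward FDI) 666.64, sale of domestic government bonds to non-residents 366.52.)

1953.71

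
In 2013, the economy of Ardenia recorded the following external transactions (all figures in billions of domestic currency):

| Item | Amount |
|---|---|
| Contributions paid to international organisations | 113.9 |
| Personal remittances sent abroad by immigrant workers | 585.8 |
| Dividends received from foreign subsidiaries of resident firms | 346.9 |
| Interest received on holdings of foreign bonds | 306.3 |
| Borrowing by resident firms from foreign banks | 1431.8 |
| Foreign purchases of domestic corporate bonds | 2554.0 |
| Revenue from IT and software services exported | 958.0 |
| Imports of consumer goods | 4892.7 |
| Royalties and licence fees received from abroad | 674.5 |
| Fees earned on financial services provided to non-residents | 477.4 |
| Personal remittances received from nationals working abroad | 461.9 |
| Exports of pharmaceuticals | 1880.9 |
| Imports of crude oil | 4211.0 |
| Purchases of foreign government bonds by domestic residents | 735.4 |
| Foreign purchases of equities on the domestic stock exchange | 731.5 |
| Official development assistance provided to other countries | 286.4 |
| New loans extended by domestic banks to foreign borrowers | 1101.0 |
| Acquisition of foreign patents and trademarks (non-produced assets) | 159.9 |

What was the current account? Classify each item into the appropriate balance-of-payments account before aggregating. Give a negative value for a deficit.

-4983.9

Goods: 1880.9 - 4892.7 - 4211.0 = -7222.8
Services: 477.4 + 958.0 + 674.5 = 2109.9
Primary income: 346.9 + 306.3 = 653.2
Secondary income: -113.9 + 461.9 - 286.4 - 585.8 = -524.2
Current account = (-7222.8) + 2109.9 + 653.2 + (-524.2) = -4983.9
(Excluded from the current account — financial account: borrowing by resident firms from foreign banks 1431.8, foreign purchases of domestic corporate bonds 2554.0, purchases of foreign government bonds by domestic residents 735.4, foreign purchases of equities on the domestic stock exchange 731.5, new loans extended by domestic banks to foreign borrowers 1101.0; capital account: acquisition of foreign patents and trademarks (non-produced assets) 159.9.)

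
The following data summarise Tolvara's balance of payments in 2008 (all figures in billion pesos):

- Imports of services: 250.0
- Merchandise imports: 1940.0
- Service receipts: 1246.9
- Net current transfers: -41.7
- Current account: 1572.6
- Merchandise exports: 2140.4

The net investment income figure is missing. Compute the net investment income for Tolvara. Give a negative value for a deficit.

417.0

Current account = goods balance + services balance + net primary income + net secondary income
Sum of the known components = 1155.6
Net investment income = CA - (known components) = 1572.6 - 1155.6 = 417.0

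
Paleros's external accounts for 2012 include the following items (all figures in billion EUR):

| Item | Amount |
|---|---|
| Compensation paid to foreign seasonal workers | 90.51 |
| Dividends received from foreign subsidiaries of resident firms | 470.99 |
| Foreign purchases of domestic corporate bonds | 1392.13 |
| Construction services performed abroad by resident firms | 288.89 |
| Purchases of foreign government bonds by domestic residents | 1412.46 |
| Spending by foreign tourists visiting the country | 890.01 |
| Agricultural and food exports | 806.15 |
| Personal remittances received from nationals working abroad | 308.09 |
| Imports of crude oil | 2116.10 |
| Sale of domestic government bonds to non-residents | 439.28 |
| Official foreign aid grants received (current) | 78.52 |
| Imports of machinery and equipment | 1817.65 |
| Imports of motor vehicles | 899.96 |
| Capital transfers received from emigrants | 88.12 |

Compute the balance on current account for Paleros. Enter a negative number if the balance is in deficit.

Goods: -899.96 - 1817.65 - 2116.10 + 806.15 = -4027.56
Services: 890.01 + 288.89 = 1178.90
Primary income: -90.51 + 470.99 = 380.48
Secondary income: 308.09 + 78.52 = 386.61
Current account = (-4027.56) + 1178.90 + 380.48 + 386.61 = -2081.57
(Excluded from the current account — financial account: foreign purchases of domestic corporate bonds 1392.13, purchases of foreign government bonds by domestic residents 1412.46, sale of domestic government bonds to non-residents 439.28; capital account: capital transfers received from emigrants 88.12.)

-2081.57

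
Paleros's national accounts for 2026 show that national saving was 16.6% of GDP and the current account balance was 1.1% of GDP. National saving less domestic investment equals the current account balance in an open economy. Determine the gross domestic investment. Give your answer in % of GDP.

15.5

S - I = CA (net lending to the rest of the world).
I = S - CA = 16.6 - 1.1 = 15.5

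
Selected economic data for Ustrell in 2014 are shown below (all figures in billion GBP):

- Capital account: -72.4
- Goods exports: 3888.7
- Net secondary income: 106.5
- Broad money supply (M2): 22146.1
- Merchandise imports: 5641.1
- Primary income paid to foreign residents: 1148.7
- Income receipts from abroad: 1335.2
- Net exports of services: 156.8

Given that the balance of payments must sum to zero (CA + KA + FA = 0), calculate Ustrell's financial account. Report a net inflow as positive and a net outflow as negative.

1375.0

Goods balance = 3888.7 - 5641.1 = -1752.4
Services balance = 156.8
Trade balance (goods + services) = -1752.4 + 156.8 = -1595.6
Net primary income = 1335.2 - 1148.7 = 186.5
Net secondary income = 106.5
Current account = -1595.6 + 186.5 + 106.5 = -1302.6
Financial account = -(-1302.6 + (-72.4)) = 1375.0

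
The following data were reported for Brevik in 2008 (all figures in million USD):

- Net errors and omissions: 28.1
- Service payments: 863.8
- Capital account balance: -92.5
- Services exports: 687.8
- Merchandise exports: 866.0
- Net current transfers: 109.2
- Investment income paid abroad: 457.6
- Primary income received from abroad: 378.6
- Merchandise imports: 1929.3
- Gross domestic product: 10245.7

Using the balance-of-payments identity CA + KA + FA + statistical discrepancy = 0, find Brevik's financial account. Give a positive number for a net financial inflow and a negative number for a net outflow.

1273.5

Goods balance = 866.0 - 1929.3 = -1063.3
Services balance = 687.8 - 863.8 = -176.0
Trade balance (goods + services) = -1063.3 + (-176.0) = -1239.3
Net primary income = 378.6 - 457.6 = -79.0
Net secondary income = 109.2
Current account = -1239.3 + (-79.0) + 109.2 = -1209.1
Financial account = -(-1209.1 + (-92.5) + 28.1) = 1273.5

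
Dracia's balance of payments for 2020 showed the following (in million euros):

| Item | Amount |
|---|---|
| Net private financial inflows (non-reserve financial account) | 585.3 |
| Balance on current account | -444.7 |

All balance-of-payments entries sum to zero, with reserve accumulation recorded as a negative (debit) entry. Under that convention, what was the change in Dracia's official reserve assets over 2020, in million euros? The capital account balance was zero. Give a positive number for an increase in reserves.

140.6

Official reserve transactions balance = -((-444.7) + 585.3) = -140.6
An accumulation of reserves is recorded as a debit (negative entry), so the change in the stock of reserves is the negative of that balance.
Change in official reserves = -(-140.6) = 140.6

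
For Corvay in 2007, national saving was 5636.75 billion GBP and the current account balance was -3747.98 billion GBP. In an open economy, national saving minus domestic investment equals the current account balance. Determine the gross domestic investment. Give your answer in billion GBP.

9384.73

I = S - CA = 5636.75 - (-3747.98) = 9384.73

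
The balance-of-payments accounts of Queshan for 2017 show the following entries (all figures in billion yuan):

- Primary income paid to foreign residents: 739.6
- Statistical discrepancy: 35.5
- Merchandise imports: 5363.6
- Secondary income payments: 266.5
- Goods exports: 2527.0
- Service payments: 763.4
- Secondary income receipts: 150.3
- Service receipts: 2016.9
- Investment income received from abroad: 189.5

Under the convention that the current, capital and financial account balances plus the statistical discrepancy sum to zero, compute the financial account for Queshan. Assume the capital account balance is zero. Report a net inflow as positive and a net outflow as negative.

2213.9

Goods balance = 2527.0 - 5363.6 = -2836.6
Services balance = 2016.9 - 763.4 = 1253.5
Trade balance (goods + services) = -2836.6 + 1253.5 = -1583.1
Net primary income = 189.5 - 739.6 = -550.1
Net secondary income = 150.3 - 266.5 = -116.2
Current account = -1583.1 + (-550.1) + (-116.2) = -2249.4
Financial account = -(-2249.4 + 35.5) = 2213.9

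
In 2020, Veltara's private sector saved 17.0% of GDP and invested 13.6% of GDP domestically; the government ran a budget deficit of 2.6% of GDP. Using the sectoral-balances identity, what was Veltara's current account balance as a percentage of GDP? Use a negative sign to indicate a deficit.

0.8

By the sectoral-balances identity, CA = (S_private - I) + (T - G).
Private balance = 17.0 - 13.6 = 3.4
Government balance (T - G) = -2.6
CA = 3.4 + (-2.6) = 0.8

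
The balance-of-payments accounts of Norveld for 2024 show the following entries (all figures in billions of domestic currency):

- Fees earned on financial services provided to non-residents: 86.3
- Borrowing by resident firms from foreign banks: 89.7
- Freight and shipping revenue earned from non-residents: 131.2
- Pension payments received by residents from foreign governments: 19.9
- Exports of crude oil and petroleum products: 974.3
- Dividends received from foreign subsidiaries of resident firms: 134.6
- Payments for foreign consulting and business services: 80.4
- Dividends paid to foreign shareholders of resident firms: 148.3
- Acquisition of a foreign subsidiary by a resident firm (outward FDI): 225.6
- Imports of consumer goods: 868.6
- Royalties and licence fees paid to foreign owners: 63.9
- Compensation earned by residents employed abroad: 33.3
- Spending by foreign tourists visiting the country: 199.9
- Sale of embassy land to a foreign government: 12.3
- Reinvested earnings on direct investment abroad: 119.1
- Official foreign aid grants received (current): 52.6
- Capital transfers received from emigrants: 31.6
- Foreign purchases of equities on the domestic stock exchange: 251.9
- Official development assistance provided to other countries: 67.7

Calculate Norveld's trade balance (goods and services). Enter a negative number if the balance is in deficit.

378.8

Goods: -868.6 + 974.3 = 105.7
Services: 199.9 + 86.3 + 131.2 - 80.4 - 63.9 = 273.1
Trade balance = 105.7 + 273.1 = 378.8
(Excluded from the trade balance — financial account: borrowing by resident firms from foreign banks 89.7, acquisition of a foreign subsidiary by a resident firm (outward FDI) 225.6, foreign purchases of equities on the domestic stock exchange 251.9; secondary income: pension payments received by residents from foreign governments 19.9, official foreign aid grants received (current) 52.6, official development assistance provided to other countries 67.7; primary income: dividends received from foreign subsidiaries of resident firms 134.6, dividends paid to foreign shareholders of resident firms 148.3, compensation earned by residents employed abroad 33.3, reinvested earnings on direct investment abroad 119.1; capital account: sale of embassy land to a foreign government 12.3, capital transfers received from emigrants 31.6.)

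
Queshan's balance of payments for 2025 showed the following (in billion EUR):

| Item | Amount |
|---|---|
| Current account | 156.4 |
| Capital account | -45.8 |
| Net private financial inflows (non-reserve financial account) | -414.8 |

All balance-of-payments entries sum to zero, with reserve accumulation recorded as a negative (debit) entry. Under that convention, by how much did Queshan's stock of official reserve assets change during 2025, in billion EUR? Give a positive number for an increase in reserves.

Official reserve transactions balance = -(156.4 + (-45.8) + (-414.8)) = 304.2
An accumulation of reserves is recorded as a debit (negative entry), so the change in the stock of reserves is the negative of that balance.
Change in official reserves = -(304.2) = -304.2

-304.2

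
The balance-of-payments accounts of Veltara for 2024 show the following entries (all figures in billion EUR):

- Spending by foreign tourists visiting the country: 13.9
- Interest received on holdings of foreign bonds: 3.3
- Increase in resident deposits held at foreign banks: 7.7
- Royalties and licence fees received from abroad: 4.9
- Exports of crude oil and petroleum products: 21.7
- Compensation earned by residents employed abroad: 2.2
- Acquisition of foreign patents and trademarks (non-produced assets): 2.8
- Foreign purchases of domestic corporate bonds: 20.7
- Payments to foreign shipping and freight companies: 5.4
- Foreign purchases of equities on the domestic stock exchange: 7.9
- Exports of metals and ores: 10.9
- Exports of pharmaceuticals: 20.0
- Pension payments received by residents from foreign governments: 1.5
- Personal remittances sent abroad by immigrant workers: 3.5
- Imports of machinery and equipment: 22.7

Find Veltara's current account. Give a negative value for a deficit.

46.8

Goods: 10.9 + 20.0 - 22.7 + 21.7 = 29.9
Services: 4.9 - 5.4 + 13.9 = 13.4
Primary income: 3.3 + 2.2 = 5.5
Secondary income: -3.5 + 1.5 = -2.0
Current account = 29.9 + 13.4 + 5.5 + (-2.0) = 46.8
(Excluded from the current account — financial account: increase in resident deposits held at foreign banks 7.7, foreign purchases of domestic corporate bonds 20.7, foreign purchases of equities on the domestic stock exchange 7.9; capital account: acquisition of foreign patents and trademarks (non-produced assets) 2.8.)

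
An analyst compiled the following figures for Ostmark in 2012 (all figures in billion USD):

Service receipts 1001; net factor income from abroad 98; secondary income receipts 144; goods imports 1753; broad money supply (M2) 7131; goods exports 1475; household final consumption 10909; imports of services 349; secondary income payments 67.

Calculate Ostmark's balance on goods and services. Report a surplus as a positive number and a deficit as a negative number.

Goods balance = 1475 - 1753 = -278
Services balance = 1001 - 349 = 652
Trade balance (goods + services) = -278 + 652 = 374

374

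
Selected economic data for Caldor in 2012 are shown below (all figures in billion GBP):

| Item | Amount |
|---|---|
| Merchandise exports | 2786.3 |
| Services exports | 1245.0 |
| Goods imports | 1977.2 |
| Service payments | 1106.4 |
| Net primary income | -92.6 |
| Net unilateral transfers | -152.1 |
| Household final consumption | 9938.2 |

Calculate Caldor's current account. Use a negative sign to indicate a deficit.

703.0

Goods balance = 2786.3 - 1977.2 = 809.1
Services balance = 1245.0 - 1106.4 = 138.6
Trade balance (goods + services) = 809.1 + 138.6 = 947.7
Net primary income = -92.6
Net secondary income = -152.1
Current account = 947.7 + (-92.6) + (-152.1) = 703.0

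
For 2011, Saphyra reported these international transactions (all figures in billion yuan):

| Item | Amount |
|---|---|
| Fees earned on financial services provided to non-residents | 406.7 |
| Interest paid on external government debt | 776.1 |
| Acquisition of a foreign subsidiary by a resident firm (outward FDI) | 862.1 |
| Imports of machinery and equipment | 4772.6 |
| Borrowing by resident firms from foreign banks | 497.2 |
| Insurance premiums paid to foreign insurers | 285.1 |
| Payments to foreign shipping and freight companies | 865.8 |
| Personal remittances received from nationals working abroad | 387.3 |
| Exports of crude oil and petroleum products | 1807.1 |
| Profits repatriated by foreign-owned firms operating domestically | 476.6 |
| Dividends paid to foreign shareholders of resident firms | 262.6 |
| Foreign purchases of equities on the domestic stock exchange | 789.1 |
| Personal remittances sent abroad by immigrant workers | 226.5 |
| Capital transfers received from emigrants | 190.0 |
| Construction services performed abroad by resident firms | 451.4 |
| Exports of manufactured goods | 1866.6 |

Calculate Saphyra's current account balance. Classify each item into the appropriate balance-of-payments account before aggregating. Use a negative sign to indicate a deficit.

Goods: 1866.6 + 1807.1 - 4772.6 = -1098.9
Services: -285.1 + 406.7 + 451.4 - 865.8 = -292.8
Primary income: -262.6 - 476.6 - 776.1 = -1515.3
Secondary income: -226.5 + 387.3 = 160.8
Current account = (-1098.9) + (-292.8) + (-1515.3) + 160.8 = -2746.2
(Excluded from the current account — financial account: acquisition of a foreign subsidiary by a resident firm (outward FDI) 862.1, borrowing by resident firms from foreign banks 497.2, foreign purchases of equities on the domestic stock exchange 789.1; capital account: capital transfers received from emigrants 190.0.)

-2746.2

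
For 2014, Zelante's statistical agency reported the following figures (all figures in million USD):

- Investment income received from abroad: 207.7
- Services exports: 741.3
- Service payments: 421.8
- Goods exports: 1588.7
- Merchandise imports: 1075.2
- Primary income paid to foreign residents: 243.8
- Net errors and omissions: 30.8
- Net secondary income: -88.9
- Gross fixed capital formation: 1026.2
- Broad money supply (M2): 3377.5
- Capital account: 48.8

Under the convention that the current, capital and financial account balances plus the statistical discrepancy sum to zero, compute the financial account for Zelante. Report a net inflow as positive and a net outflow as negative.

-787.6

Goods balance = 1588.7 - 1075.2 = 513.5
Services balance = 741.3 - 421.8 = 319.5
Trade balance (goods + services) = 513.5 + 319.5 = 833.0
Net primary income = 207.7 - 243.8 = -36.1
Net secondary income = -88.9
Current account = 833.0 + (-36.1) + (-88.9) = 708.0
Financial account = -(708.0 + 48.8 + 30.8) = -787.6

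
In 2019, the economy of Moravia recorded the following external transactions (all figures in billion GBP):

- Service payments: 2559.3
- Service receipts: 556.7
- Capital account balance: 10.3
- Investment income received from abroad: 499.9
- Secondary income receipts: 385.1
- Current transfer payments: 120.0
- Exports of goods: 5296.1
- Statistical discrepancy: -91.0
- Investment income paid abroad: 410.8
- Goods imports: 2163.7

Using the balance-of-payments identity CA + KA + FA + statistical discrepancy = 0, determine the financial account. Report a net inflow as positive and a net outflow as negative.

-1403.3

Goods balance = 5296.1 - 2163.7 = 3132.4
Services balance = 556.7 - 2559.3 = -2002.6
Trade balance (goods + services) = 3132.4 + (-2002.6) = 1129.8
Net primary income = 499.9 - 410.8 = 89.1
Net secondary income = 385.1 - 120.0 = 265.1
Current account = 1129.8 + 89.1 + 265.1 = 1484.0
Financial account = -(1484.0 + 10.3 + (-91.0)) = -1403.3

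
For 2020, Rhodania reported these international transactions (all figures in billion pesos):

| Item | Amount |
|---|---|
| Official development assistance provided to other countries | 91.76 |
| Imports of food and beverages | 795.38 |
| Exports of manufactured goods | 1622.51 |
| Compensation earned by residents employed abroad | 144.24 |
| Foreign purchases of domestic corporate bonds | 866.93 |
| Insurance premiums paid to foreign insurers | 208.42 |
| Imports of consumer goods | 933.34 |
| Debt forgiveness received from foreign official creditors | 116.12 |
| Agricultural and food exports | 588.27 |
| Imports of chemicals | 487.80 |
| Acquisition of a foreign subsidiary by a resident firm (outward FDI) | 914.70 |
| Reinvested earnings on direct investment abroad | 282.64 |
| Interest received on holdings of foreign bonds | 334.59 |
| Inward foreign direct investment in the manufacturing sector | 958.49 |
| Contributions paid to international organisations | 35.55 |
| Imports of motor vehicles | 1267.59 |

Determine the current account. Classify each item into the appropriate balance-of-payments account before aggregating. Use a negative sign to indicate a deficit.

Goods: -487.80 - 1267.59 + 1622.51 - 795.38 - 933.34 + 588.27 = -1273.33
Services: -208.42
Primary income: 282.64 + 334.59 + 144.24 = 761.47
Secondary income: -35.55 - 91.76 = -127.31
Current account = (-1273.33) + (-208.42) + 761.47 + (-127.31) = -847.59
(Excluded from the current account — financial account: foreign purchases of domestic corporate bonds 866.93, acquisition of a foreign subsidiary by a resident firm (outward FDI) 914.70, inward foreign direct investment in the manufacturing sector 958.49; capital account: debt forgiveness received from foreign official creditors 116.12.)

-847.59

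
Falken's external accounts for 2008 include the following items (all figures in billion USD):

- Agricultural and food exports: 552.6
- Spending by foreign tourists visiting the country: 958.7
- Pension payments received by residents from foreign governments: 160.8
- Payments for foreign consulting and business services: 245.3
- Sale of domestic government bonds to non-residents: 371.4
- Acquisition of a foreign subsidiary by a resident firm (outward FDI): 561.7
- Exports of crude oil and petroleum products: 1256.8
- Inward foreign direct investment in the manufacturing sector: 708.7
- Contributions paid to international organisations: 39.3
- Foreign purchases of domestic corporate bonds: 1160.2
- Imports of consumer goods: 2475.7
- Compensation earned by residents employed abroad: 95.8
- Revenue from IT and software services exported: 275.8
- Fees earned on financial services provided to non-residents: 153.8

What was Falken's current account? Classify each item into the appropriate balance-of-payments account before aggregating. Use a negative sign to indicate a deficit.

Goods: 1256.8 + 552.6 - 2475.7 = -666.3
Services: 275.8 - 245.3 + 153.8 + 958.7 = 1143.0
Primary income: 95.8
Secondary income: 160.8 - 39.3 = 121.5
Current account = (-666.3) + 1143.0 + 95.8 + 121.5 = 694.0
(Excluded from the current account — financial account: sale of domestic government bonds to non-residents 371.4, acquisition of a foreign subsidiary by a resident firm (outward FDI) 561.7, inward foreign direct investment in the manufacturing sector 708.7, foreign purchases of domestic corporate bonds 1160.2.)

694.0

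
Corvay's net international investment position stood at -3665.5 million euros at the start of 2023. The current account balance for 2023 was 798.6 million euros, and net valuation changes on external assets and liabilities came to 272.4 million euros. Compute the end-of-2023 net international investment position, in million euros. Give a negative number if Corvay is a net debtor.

Change in NIIP = current account + net valuation change = 798.6 + 272.4 = 1071.0
End-of-year NIIP = -3665.5 + 1071.0 = -2594.5

-2594.5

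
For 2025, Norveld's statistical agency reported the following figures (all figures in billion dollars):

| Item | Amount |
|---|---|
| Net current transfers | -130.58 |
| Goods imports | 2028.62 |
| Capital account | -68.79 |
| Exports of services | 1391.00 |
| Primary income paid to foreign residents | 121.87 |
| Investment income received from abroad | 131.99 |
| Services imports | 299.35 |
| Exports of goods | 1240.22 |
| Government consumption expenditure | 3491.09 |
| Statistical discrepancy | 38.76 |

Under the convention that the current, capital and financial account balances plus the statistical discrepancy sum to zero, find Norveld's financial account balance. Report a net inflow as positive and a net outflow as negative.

Goods balance = 1240.22 - 2028.62 = -788.40
Services balance = 1391.00 - 299.35 = 1091.65
Trade balance (goods + services) = -788.40 + 1091.65 = 303.25
Net primary income = 131.99 - 121.87 = 10.12
Net secondary income = -130.58
Current account = 303.25 + 10.12 + (-130.58) = 182.79
Financial account = -(182.79 + (-68.79) + 38.76) = -152.76

-152.76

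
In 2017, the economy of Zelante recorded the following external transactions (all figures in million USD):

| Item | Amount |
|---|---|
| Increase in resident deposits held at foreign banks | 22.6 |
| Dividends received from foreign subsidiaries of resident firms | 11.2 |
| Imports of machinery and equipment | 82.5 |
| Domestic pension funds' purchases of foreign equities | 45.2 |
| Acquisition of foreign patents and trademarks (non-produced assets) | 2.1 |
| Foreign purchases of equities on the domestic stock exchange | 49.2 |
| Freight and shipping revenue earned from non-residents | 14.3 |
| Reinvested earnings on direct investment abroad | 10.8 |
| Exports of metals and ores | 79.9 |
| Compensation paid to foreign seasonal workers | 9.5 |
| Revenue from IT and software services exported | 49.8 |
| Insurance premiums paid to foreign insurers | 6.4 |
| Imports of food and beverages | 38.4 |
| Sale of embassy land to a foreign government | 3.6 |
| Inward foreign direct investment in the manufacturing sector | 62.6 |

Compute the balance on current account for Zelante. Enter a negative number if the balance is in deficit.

29.2

Goods: -82.5 - 38.4 + 79.9 = -41.0
Services: -6.4 + 49.8 + 14.3 = 57.7
Primary income: 10.8 + 11.2 - 9.5 = 12.5
Current account = (-41.0) + 57.7 + 12.5 = 29.2
(Excluded from the current account — financial account: increase in resident deposits held at foreign banks 22.6, domestic pension funds' purchases of foreign equities 45.2, foreign purchases of equities on the domestic stock exchange 49.2, inward foreign direct investment in the manufacturing sector 62.6; capital account: acquisition of foreign patents and trademarks (non-produced assets) 2.1, sale of embassy land to a foreign government 3.6.)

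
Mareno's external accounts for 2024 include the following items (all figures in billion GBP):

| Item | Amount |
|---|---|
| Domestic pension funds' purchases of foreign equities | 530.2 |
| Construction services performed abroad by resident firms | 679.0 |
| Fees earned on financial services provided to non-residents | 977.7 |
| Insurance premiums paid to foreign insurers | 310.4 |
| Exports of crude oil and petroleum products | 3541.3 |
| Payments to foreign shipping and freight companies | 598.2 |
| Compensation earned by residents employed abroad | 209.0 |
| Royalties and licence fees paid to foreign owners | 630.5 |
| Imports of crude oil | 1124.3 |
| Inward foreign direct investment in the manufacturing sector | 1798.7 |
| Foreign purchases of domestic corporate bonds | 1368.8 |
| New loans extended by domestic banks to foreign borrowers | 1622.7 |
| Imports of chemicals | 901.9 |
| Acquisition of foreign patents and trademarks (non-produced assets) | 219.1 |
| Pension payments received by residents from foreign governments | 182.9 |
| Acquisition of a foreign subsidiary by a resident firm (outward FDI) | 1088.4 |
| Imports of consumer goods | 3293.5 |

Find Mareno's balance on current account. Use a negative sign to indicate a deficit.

-1268.9

Goods: -3293.5 + 3541.3 - 1124.3 - 901.9 = -1778.4
Services: -630.5 - 598.2 + 977.7 + 679.0 - 310.4 = 117.6
Primary income: 209.0
Secondary income: 182.9
Current account = (-1778.4) + 117.6 + 209.0 + 182.9 = -1268.9
(Excluded from the current account — financial account: domestic pension funds' purchases of foreign equities 530.2, inward foreign direct investment in the manufacturing sector 1798.7, foreign purchases of domestic corporate bonds 1368.8, new loans extended by domestic banks to foreign borrowers 1622.7, acquisition of a foreign subsidiary by a resident firm (outward FDI) 1088.4; capital account: acquisition of foreign patents and trademarks (non-produced assets) 219.1.)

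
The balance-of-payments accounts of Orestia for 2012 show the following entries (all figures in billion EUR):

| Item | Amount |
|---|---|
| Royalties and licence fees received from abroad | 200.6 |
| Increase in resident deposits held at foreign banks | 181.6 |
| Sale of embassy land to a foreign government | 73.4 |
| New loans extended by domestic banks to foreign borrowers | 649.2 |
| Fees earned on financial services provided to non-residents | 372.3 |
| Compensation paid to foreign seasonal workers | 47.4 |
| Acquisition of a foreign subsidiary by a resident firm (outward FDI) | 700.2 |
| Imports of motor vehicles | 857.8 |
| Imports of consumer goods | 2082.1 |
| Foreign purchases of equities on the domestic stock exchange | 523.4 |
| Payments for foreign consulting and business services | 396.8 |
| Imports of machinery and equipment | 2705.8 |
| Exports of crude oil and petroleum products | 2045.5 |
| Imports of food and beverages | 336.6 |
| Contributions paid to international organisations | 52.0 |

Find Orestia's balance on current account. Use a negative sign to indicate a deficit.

-3860.1

Goods: -336.6 + 2045.5 - 857.8 - 2082.1 - 2705.8 = -3936.8
Services: -396.8 + 372.3 + 200.6 = 176.1
Primary income: -47.4
Secondary income: -52.0
Current account = (-3936.8) + 176.1 + (-47.4) + (-52.0) = -3860.1
(Excluded from the current account — financial account: increase in resident deposits held at foreign banks 181.6, new loans extended by domestic banks to foreign borrowers 649.2, acquisition of a foreign subsidiary by a resident firm (outward FDI) 700.2, foreign purchases of equities on the domestic stock exchange 523.4; capital account: sale of embassy land to a foreign government 73.4.)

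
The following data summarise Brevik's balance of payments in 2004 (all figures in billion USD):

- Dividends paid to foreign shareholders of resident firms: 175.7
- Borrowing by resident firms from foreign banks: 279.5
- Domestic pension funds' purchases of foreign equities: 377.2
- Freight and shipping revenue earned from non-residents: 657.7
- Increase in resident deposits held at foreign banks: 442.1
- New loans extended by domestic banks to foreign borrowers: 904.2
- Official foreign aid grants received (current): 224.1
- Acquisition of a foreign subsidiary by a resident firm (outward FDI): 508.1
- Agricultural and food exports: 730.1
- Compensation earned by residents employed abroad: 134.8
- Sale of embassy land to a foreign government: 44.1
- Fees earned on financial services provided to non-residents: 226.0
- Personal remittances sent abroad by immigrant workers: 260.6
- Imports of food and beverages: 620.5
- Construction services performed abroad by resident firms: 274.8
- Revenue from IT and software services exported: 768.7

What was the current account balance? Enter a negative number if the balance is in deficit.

Goods: -620.5 + 730.1 = 109.6
Services: 226.0 + 274.8 + 657.7 + 768.7 = 1927.2
Primary income: -175.7 + 134.8 = -40.9
Secondary income: -260.6 + 224.1 = -36.5
Current account = 109.6 + 1927.2 + (-40.9) + (-36.5) = 1959.4
(Excluded from the current account — financial account: borrowing by resident firms from foreign banks 279.5, domestic pension funds' purchases of foreign equities 377.2, increase in resident deposits held at foreign banks 442.1, new loans extended by domestic banks to foreign borrowers 904.2, acquisition of a foreign subsidiary by a resident firm (outward FDI) 508.1; capital account: sale of embassy land to a foreign government 44.1.)

1959.4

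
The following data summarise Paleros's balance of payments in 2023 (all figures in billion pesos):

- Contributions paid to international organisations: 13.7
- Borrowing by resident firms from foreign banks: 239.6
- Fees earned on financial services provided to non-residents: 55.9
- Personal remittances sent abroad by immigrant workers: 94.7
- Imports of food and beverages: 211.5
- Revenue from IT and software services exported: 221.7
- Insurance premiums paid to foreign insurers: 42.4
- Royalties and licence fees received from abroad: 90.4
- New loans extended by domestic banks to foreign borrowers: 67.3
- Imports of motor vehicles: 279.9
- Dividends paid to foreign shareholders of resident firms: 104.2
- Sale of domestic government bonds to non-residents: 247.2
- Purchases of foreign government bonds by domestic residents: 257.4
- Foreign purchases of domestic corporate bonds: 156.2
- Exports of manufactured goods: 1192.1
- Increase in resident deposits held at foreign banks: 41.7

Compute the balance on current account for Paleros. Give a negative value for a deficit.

Goods: -211.5 + 1192.1 - 279.9 = 700.7
Services: 55.9 + 90.4 - 42.4 + 221.7 = 325.6
Primary income: -104.2
Secondary income: -94.7 - 13.7 = -108.4
Current account = 700.7 + 325.6 + (-104.2) + (-108.4) = 813.7
(Excluded from the current account — financial account: borrowing by resident firms from foreign banks 239.6, new loans extended by domestic banks to foreign borrowers 67.3, sale of domestic government bonds to non-residents 247.2, purchases of foreign government bonds by domestic residents 257.4, foreign purchases of domestic corporate bonds 156.2, increase in resident deposits held at foreign banks 41.7.)

813.7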